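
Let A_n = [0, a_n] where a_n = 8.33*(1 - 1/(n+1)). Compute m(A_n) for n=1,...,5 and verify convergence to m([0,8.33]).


By continuity of measure from below: if A_n increases to A, then m(A_n) -> m(A).
Here A = [0, 8.33], so m(A) = 8.33
Step 1: a_1 = 8.33*(1 - 1/2) = 4.165, m(A_1) = 4.165
Step 2: a_2 = 8.33*(1 - 1/3) = 5.5533, m(A_2) = 5.5533
Step 3: a_3 = 8.33*(1 - 1/4) = 6.2475, m(A_3) = 6.2475
Step 4: a_4 = 8.33*(1 - 1/5) = 6.664, m(A_4) = 6.664
Step 5: a_5 = 8.33*(1 - 1/6) = 6.9417, m(A_5) = 6.9417
Limit: m(A_n) -> m([0,8.33]) = 8.33


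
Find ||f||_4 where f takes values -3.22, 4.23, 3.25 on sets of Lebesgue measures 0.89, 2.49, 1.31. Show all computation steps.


Step 1: Compute |f_i|^4 for each value:
  |-3.22|^4 = 107.503719
  |4.23|^4 = 320.15587
  |3.25|^4 = 111.566406
Step 2: Multiply by measures and sum:
  107.503719 * 0.89 = 95.67831
  320.15587 * 2.49 = 797.188117
  111.566406 * 1.31 = 146.151992
Sum = 95.67831 + 797.188117 + 146.151992 = 1039.018419
Step 3: Take the p-th root:
||f||_4 = (1039.018419)^(1/4) = 5.677483


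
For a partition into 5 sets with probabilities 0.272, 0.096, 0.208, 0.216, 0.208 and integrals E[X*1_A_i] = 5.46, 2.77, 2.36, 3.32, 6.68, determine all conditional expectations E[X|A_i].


For each cell A_i: E[X|A_i] = E[X*1_A_i] / P(A_i)
Step 1: E[X|A_1] = 5.46 / 0.272 = 20.073529
Step 2: E[X|A_2] = 2.77 / 0.096 = 28.854167
Step 3: E[X|A_3] = 2.36 / 0.208 = 11.346154
Step 4: E[X|A_4] = 3.32 / 0.216 = 15.37037
Step 5: E[X|A_5] = 6.68 / 0.208 = 32.115385
Verification: E[X] = sum E[X*1_A_i] = 5.46 + 2.77 + 2.36 + 3.32 + 6.68 = 20.59


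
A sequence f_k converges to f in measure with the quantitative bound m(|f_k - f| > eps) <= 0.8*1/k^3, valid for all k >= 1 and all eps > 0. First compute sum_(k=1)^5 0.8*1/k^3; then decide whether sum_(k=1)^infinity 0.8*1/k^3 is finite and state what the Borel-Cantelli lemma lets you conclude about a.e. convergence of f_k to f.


Step 1: List the terms 0.8*1/k^3 for k = 1 to 5:
  k=1: 0.8
  k=2: 0.1
  k=3: 0.02963
  k=4: 0.0125
  k=5: 0.0064
Step 2: Partial sum = 0.8 + 0.1 + 0.02963 + 0.0125 + 0.0064
     = 0.94853
Step 3: The full series sum_(k>=1) 0.8*1/k^3 converges (p-series with p = 3 > 1; a constant multiple of a convergent series converges).
Step 4: Fix eps > 0. Since sum_k m(|f_k - f| > eps) < infinity, the Borel-Cantelli lemma gives
        m(limsup_k {|f_k - f| > eps}) = 0, i.e. for a.e. x, |f_k(x) - f(x)| <= eps for all large k.
        Applying this with eps = 1/j for j = 1, 2, ... and intersecting the countably many full-measure sets,
        for a.e. x we get limsup_k |f_k(x) - f(x)| <= 1/j for every j, hence f_k -> f almost everywhere.
Conclusion: series converges; Borel-Cantelli yields f_k -> f a.e.


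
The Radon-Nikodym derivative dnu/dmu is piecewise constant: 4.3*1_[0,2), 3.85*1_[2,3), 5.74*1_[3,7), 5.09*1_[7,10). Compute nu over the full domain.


Integrate each piece of the Radon-Nikodym derivative:
Step 1: integral_0^2 4.3 dx = 4.3*(2-0) = 4.3*2 = 8.6
Step 2: integral_2^3 3.85 dx = 3.85*(3-2) = 3.85*1 = 3.85
Step 3: integral_3^7 5.74 dx = 5.74*(7-3) = 5.74*4 = 22.96
Step 4: integral_7^10 5.09 dx = 5.09*(10-7) = 5.09*3 = 15.27
Total: 8.6 + 3.85 + 22.96 + 15.27 = 50.68


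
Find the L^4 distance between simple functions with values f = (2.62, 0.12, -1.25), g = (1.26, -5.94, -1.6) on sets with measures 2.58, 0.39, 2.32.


Step 1: Compute differences f_i - g_i:
  2.62 - 1.26 = 1.36
  0.12 - -5.94 = 6.06
  -1.25 - -1.6 = 0.35
Step 2: Compute |diff|^4 * measure for each set:
  |1.36|^4 * 2.58 = 3.42102 * 2.58 = 8.826232
  |6.06|^4 * 0.39 = 1348.622797 * 0.39 = 525.962891
  |0.35|^4 * 2.32 = 0.015006 * 2.32 = 0.034815
Step 3: Sum = 534.823937
Step 4: ||f-g||_4 = (534.823937)^(1/4) = 4.808977


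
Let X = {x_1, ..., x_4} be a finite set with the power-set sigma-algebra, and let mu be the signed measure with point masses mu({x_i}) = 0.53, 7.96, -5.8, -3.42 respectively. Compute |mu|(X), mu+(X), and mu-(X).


Step 1: Every measurable set is a union of atoms (the cells / points), so a Hahn decomposition is
  obtained by grouping atoms by sign: P = union of atoms with mu > 0, N = union of the remaining atoms.
  Atoms in P (indices): 1, 2;  atoms in N (indices): 3, 4
  Positive values: 0.53, 7.96
  Negative values: -5.8, -3.42
Step 2: mu+(X) = mu(P) = sum of positive atom values = 8.49
Step 3: mu-(X) = -mu(N) = sum of |negative atom values| = 9.22
Step 4: |mu|(X) = mu+(X) + mu-(X) = 8.49 + 9.22 = 17.71


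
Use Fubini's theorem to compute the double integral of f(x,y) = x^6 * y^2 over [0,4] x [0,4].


By Fubini's theorem, the double integral factors as a product of single integrals:
Step 1: integral_0^4 x^6 dx = [x^7/7] from 0 to 4
     = 4^7/7 = 2340.571429
Step 2: integral_0^4 y^2 dy = [y^3/3] from 0 to 4
     = 4^3/3 = 21.333333
Step 3: Double integral = 2340.571429 * 21.333333 = 49932.190476


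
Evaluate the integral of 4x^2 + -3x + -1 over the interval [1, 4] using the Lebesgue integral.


The Lebesgue integral of a Riemann-integrable function agrees with the Riemann integral.
Antiderivative F(x) = (4/3)x^3 + (-3/2)x^2 + -1x
F(4) = (4/3)*4^3 + (-3/2)*4^2 + -1*4
     = (4/3)*64 + (-3/2)*16 + -1*4
     = 85.333333 + -24 + -4
     = 57.333333
F(1) = -1.166667
Integral = F(4) - F(1) = 57.333333 - -1.166667 = 58.5


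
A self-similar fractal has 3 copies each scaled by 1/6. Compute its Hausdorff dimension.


For a self-similar set with N copies scaled by 1/r:
dim_H = log(N)/log(r) = log(3)/log(6)
= 1.098612/1.791759
= 0.613147


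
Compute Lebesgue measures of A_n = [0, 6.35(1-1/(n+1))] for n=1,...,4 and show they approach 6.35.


By continuity of measure from below: if A_n increases to A, then m(A_n) -> m(A).
Here A = [0, 6.35], so m(A) = 6.35
Step 1: a_1 = 6.35*(1 - 1/2) = 3.175, m(A_1) = 3.175
Step 2: a_2 = 6.35*(1 - 1/3) = 4.2333, m(A_2) = 4.2333
Step 3: a_3 = 6.35*(1 - 1/4) = 4.7625, m(A_3) = 4.7625
Step 4: a_4 = 6.35*(1 - 1/5) = 5.08, m(A_4) = 5.08
Limit: m(A_n) -> m([0,6.35]) = 6.35


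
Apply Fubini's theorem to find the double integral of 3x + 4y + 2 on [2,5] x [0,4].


By Fubini, integrate in x first, then y.
Step 1: Fix y, integrate over x in [2,5]:
  integral(3x + 4y + 2, x=2..5)
  = 3*(5^2 - 2^2)/2 + (4y + 2)*(5 - 2)
  = 31.5 + (4y + 2)*3
  = 31.5 + 12y + 6
  = 37.5 + 12y
Step 2: Integrate over y in [0,4]:
  integral(37.5 + 12y, y=0..4)
  = 37.5*4 + 12*(4^2 - 0^2)/2
  = 150 + 96
  = 246


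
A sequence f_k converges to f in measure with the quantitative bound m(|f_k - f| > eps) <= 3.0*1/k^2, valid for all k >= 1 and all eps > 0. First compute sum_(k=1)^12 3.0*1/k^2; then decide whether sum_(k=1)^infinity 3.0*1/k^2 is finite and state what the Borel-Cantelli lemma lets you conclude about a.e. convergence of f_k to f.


Step 1: List the terms 3.0*1/k^2 for k = 1 to 12:
  k=1: 3
  k=2: 0.75
  k=3: 0.333333
  k=4: 0.1875
  k=5: 0.12
  k=6: 0.083333
  k=7: 0.061224
  k=8: 0.046875
  k=9: 0.037037
  k=10: 0.03
  k=11: 0.024793
  k=12: 0.020833
Step 2: Partial sum = 3 + 0.75 + 0.333333 + 0.1875 + 0.12 + 0.083333 + 0.061224 + 0.046875 + 0.037037 + 0.03 + 0.024793 + 0.020833
     = 4.69493
Step 3: The full series sum_(k>=1) 3.0*1/k^2 converges (p-series with p = 2 > 1; a constant multiple of a convergent series converges).
Step 4: Fix eps > 0. Since sum_k m(|f_k - f| > eps) < infinity, the Borel-Cantelli lemma gives
        m(limsup_k {|f_k - f| > eps}) = 0, i.e. for a.e. x, |f_k(x) - f(x)| <= eps for all large k.
        Applying this with eps = 1/j for j = 1, 2, ... and intersecting the countably many full-measure sets,
        for a.e. x we get limsup_k |f_k(x) - f(x)| <= 1/j for every j, hence f_k -> f almost everywhere.
Conclusion: series converges; Borel-Cantelli yields f_k -> f a.e.


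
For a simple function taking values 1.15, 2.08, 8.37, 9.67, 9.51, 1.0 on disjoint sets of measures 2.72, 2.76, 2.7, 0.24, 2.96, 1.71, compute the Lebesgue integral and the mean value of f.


Step 1: Integral = sum(value_i * measure_i)
= 1.15*2.72 + 2.08*2.76 + 8.37*2.7 + 9.67*0.24 + 9.51*2.96 + 1.0*1.71
= 3.128 + 5.7408 + 22.599 + 2.3208 + 28.1496 + 1.71
= 63.6482
Step 2: Total measure of domain = 2.72 + 2.76 + 2.7 + 0.24 + 2.96 + 1.71 = 13.09
Step 3: Average value = 63.6482 / 13.09 = 4.862353


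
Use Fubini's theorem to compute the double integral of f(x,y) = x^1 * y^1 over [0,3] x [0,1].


By Fubini's theorem, the double integral factors as a product of single integrals:
Step 1: integral_0^3 x^1 dx = [x^2/2] from 0 to 3
     = 3^2/2 = 4.5
Step 2: integral_0^1 y^1 dy = [y^2/2] from 0 to 1
     = 1^2/2 = 0.5
Step 3: Double integral = 4.5 * 0.5 = 2.25


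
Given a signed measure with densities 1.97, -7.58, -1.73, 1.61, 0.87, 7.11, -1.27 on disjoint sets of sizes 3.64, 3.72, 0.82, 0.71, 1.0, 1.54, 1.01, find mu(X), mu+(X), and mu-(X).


Step 1: Compute signed measure on each set:
  Set 1: 1.97 * 3.64 = 7.1708
  Set 2: -7.58 * 3.72 = -28.1976
  Set 3: -1.73 * 0.82 = -1.4186
  Set 4: 1.61 * 0.71 = 1.1431
  Set 5: 0.87 * 1.0 = 0.87
  Set 6: 7.11 * 1.54 = 10.9494
  Set 7: -1.27 * 1.01 = -1.2827
Step 2: Total signed measure = (7.1708) + (-28.1976) + (-1.4186) + (1.1431) + (0.87) + (10.9494) + (-1.2827)
     = -10.7656
Step 3: Positive part mu+(X) = sum of positive contributions = 20.1333
Step 4: Negative part mu-(X) = |sum of negative contributions| = 30.8989


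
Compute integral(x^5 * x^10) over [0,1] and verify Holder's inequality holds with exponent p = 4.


Step 1: Exact integral of f*g = integral(x^15, 0, 1) = 1/16
     = 0.0625
Step 2: Holder bound with p=4, q=1.333333:
  ||f||_p = (integral x^20 dx)^(1/4) = (1/21)^(1/4) = 0.467138
  ||g||_q = (integral x^13.333333 dx)^(1/1.333333) = (1/14.333333)^(1/1.333333) = 0.13575
Step 3: Holder bound = ||f||_p * ||g||_q = 0.467138 * 0.13575 = 0.063414
Verification: 0.0625 <= 0.063414 (Holder holds)


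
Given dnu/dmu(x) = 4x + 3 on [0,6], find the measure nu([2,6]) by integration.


nu(A) = integral_A (dnu/dmu) dmu = integral_2^6 (4x + 3) dx
Step 1: Antiderivative F(x) = (4/2)x^2 + 3x
Step 2: F(6) = (4/2)*6^2 + 3*6 = 72 + 18 = 90
Step 3: F(2) = (4/2)*2^2 + 3*2 = 8 + 6 = 14
Step 4: nu([2,6]) = F(6) - F(2) = 90 - 14 = 76


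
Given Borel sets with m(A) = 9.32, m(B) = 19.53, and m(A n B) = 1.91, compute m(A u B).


By inclusion-exclusion: m(A u B) = m(A) + m(B) - m(A n B)
= 9.32 + 19.53 - 1.91
= 26.94


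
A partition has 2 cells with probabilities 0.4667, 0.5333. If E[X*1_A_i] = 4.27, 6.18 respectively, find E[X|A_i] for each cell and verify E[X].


For each cell A_i: E[X|A_i] = E[X*1_A_i] / P(A_i)
Step 1: E[X|A_1] = 4.27 / 0.4667 = 9.149346
Step 2: E[X|A_2] = 6.18 / 0.5333 = 11.588224
Verification: E[X] = sum E[X*1_A_i] = 4.27 + 6.18 = 10.45


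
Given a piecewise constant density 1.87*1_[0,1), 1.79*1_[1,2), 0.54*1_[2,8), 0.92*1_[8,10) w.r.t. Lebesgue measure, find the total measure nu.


Integrate each piece of the Radon-Nikodym derivative:
Step 1: integral_0^1 1.87 dx = 1.87*(1-0) = 1.87*1 = 1.87
Step 2: integral_1^2 1.79 dx = 1.79*(2-1) = 1.79*1 = 1.79
Step 3: integral_2^8 0.54 dx = 0.54*(8-2) = 0.54*6 = 3.24
Step 4: integral_8^10 0.92 dx = 0.92*(10-8) = 0.92*2 = 1.84
Total: 1.87 + 1.79 + 3.24 + 1.84 = 8.74


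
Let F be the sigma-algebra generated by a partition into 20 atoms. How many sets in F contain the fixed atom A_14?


Each element of F is a union of some subset S of the 20 atoms.
The element contains A_14 iff A_14 is in S.
So we count subsets S of {A_1,...,A_20} with A_14 in S: choose freely among the other 19 atoms.
Count = 2^(20-1) = 2^19 = 524288.


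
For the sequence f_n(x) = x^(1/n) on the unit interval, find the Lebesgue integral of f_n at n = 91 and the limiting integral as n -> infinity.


At n = 91: f_91(x) = x^(1/91).
Step 1: integral(x^(1/91), 0, 1) = [x^(1/91+1) / (1/91+1)] from 0 to 1
     = 1 / (1/91 + 1) = 1 / ((91+1)/91) = 91/(91+1)
     = 91/92 = 0.98913
Step 2: As n -> infinity, f_n(x) = x^(1/n) -> 1 for x in (0,1], and f_n is increasing in n.
By MCT, lim_n integral(f_n) = integral(lim_n f_n) = integral(1, 0, 1) = 1.
Step 3: Verify convergence: 91/92 = 0.98913 -> 1


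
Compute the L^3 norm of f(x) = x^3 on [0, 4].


Step 1: ||f||_3 = (integral_0^4 |x^3|^3 dx)^(1/3)
     = (integral_0^4 x^9 dx)^(1/3)
Step 2: integral_0^4 x^9 dx = [x^10/(10)] from 0 to 4 = 4^10/10
     = 1048576/10 = 104857.6
Step 3: ||f||_3 = (104857.6)^(1/3) = 47.155603


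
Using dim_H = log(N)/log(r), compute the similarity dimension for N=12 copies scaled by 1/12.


For a self-similar set with N copies scaled by 1/r:
dim_H = log(N)/log(r) = log(12)/log(12)
= 2.484907/2.484907
= 1


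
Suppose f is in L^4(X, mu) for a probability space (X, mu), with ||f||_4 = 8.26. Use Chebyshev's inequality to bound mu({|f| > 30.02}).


Chebyshev/Markov inequality: mu(|f| > eps) <= (||f||_p / eps)^p
Step 1: ||f||_4 / eps = 8.26 / 30.02 = 0.27515
Step 2: Raise to power p = 4:
  (0.27515)^4 = 0.005732
Step 3: Therefore mu(|f| > 30.02) <= 0.005732


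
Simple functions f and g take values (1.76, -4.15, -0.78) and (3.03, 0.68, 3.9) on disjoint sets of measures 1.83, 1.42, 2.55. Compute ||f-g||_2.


Step 1: Compute differences f_i - g_i:
  1.76 - 3.03 = -1.27
  -4.15 - 0.68 = -4.83
  -0.78 - 3.9 = -4.68
Step 2: Compute |diff|^2 * measure for each set:
  |-1.27|^2 * 1.83 = 1.6129 * 1.83 = 2.951607
  |-4.83|^2 * 1.42 = 23.3289 * 1.42 = 33.127038
  |-4.68|^2 * 2.55 = 21.9024 * 2.55 = 55.85112
Step 3: Sum = 91.929765
Step 4: ||f-g||_2 = (91.929765)^(1/2) = 9.588001


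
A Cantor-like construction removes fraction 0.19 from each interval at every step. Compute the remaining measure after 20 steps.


Step 1: At each step, fraction remaining = 1 - 0.19 = 0.81
Step 2: After 20 steps, measure = (0.81)^20
Result = 0.014781


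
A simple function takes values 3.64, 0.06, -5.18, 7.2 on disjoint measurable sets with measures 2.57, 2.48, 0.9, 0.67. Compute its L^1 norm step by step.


Step 1: Compute |f_i|^1 for each value:
  |3.64|^1 = 3.64
  |0.06|^1 = 0.06
  |-5.18|^1 = 5.18
  |7.2|^1 = 7.2
Step 2: Multiply by measures and sum:
  3.64 * 2.57 = 9.3548
  0.06 * 2.48 = 0.1488
  5.18 * 0.9 = 4.662
  7.2 * 0.67 = 4.824
Sum = 9.3548 + 0.1488 + 4.662 + 4.824 = 18.9896
Step 3: Take the p-th root:
||f||_1 = (18.9896)^(1/1) = 18.9896


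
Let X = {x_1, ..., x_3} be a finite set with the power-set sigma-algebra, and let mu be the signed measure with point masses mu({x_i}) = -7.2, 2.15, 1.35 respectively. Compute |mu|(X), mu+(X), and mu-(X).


Step 1: Every measurable set is a union of atoms (the cells / points), so a Hahn decomposition is
  obtained by grouping atoms by sign: P = union of atoms with mu > 0, N = union of the remaining atoms.
  Atoms in P (indices): 2, 3;  atoms in N (indices): 1
  Positive values: 2.15, 1.35
  Negative values: -7.2
Step 2: mu+(X) = mu(P) = sum of positive atom values = 3.5
Step 3: mu-(X) = -mu(N) = sum of |negative atom values| = 7.2
Step 4: |mu|(X) = mu+(X) + mu-(X) = 3.5 + 7.2 = 10.7


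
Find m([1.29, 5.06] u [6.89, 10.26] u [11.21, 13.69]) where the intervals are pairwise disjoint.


For pairwise disjoint intervals, m(union) = sum of lengths.
= (5.06 - 1.29) + (10.26 - 6.89) + (13.69 - 11.21)
= 3.77 + 3.37 + 2.48
= 9.62


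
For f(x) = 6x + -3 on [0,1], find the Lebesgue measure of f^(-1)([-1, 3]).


f^(-1)([-1, 3]) = {x : -1 <= 6x + -3 <= 3}
Solving: (-1 - -3)/6 <= x <= (3 - -3)/6
= [0.333333, 1]
Intersecting with [0,1]: [0.333333, 1]
Measure = 1 - 0.333333 = 0.666667


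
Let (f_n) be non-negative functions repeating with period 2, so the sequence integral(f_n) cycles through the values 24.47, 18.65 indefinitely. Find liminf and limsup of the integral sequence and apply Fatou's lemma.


The sequence (integral(f_n)) is periodic with period 2, repeating the values 24.47, 18.65 indefinitely.
Step 1: For a periodic sequence, every tail (a_m, a_(m+1), ...) contains all 2 period values infinitely often.
Step 2: Hence inf of every tail = min of the period values = min(24.47, 18.65) = 18.65.
        liminf_n integral(f_n) = sup over m of (inf of tail from m) = 18.65.
Step 3: Similarly sup of every tail = max of the period values = 24.47.
        limsup_n integral(f_n) = 24.47.
Step 4: Fatou's lemma: integral(liminf_n f_n) <= liminf_n integral(f_n) = 18.65.
        So the integral of the pointwise liminf is at most 18.65.


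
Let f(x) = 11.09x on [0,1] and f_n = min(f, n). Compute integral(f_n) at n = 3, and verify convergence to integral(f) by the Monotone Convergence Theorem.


f(x) = 11.09x on [0,1]; f_n(x) = min(11.09x, n). At n = 3:
Step 1: f(x) reaches 3 at x = 3/11.09 = 0.270514
Step 2: integral(f_3) = integral(11.09x, 0, 0.270514) + integral(3, 0.270514, 1)
       = 11.09*0.270514^2/2 + 3*(1 - 0.270514)
       = 0.405771 + 2.188458
       = 2.594229
Step 3: As n -> infinity, f_n increases to f, so by MCT integral(f_n) -> integral(f) = 11.09/2 = 5.545.
Convergence: integral(f_3) = 2.594229 -> 5.545 as n -> infinity


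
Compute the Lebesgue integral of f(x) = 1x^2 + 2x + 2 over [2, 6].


The Lebesgue integral of a Riemann-integrable function agrees with the Riemann integral.
Antiderivative F(x) = (1/3)x^3 + (2/2)x^2 + 2x
F(6) = (1/3)*6^3 + (2/2)*6^2 + 2*6
     = (1/3)*216 + (2/2)*36 + 2*6
     = 72 + 36 + 12
     = 120
F(2) = 10.666667
Integral = F(6) - F(2) = 120 - 10.666667 = 109.333333


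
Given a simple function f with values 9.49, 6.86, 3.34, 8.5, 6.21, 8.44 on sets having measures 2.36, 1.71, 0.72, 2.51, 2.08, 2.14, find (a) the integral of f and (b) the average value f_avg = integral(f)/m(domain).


Step 1: Integral = sum(value_i * measure_i)
= 9.49*2.36 + 6.86*1.71 + 3.34*0.72 + 8.5*2.51 + 6.21*2.08 + 8.44*2.14
= 22.3964 + 11.7306 + 2.4048 + 21.335 + 12.9168 + 18.0616
= 88.8452
Step 2: Total measure of domain = 2.36 + 1.71 + 0.72 + 2.51 + 2.08 + 2.14 = 11.52
Step 3: Average value = 88.8452 / 11.52 = 7.712257


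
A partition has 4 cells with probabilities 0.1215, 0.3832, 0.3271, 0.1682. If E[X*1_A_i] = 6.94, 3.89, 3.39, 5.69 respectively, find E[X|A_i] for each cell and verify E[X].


For each cell A_i: E[X|A_i] = E[X*1_A_i] / P(A_i)
Step 1: E[X|A_1] = 6.94 / 0.1215 = 57.119342
Step 2: E[X|A_2] = 3.89 / 0.3832 = 10.151357
Step 3: E[X|A_3] = 3.39 / 0.3271 = 10.363803
Step 4: E[X|A_4] = 5.69 / 0.1682 = 33.828775
Verification: E[X] = sum E[X*1_A_i] = 6.94 + 3.89 + 3.39 + 5.69 = 19.91


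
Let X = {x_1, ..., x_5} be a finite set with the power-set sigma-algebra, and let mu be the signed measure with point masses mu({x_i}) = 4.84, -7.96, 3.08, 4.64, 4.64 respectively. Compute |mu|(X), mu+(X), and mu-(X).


Step 1: Every measurable set is a union of atoms (the cells / points), so a Hahn decomposition is
  obtained by grouping atoms by sign: P = union of atoms with mu > 0, N = union of the remaining atoms.
  Atoms in P (indices): 1, 3, 4, 5;  atoms in N (indices): 2
  Positive values: 4.84, 3.08, 4.64, 4.64
  Negative values: -7.96
Step 2: mu+(X) = mu(P) = sum of positive atom values = 17.2
Step 3: mu-(X) = -mu(N) = sum of |negative atom values| = 7.96
Step 4: |mu|(X) = mu+(X) + mu-(X) = 17.2 + 7.96 = 25.16


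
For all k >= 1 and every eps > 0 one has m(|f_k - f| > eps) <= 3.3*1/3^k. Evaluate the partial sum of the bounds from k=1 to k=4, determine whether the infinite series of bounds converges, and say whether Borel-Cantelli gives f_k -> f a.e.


Step 1: List the terms 3.3*1/3^k for k = 1 to 4:
  k=1: 1.1
  k=2: 0.366667
  k=3: 0.122222
  k=4: 0.040741
Step 2: Partial sum = 1.1 + 0.366667 + 0.122222 + 0.040741
     = 1.62963
Step 3: The full series sum_(k>=1) 3.3*1/3^k converges (geometric series with ratio 1/3 < 1; a constant multiple of a convergent series converges).
Step 4: Fix eps > 0. Since sum_k m(|f_k - f| > eps) < infinity, the Borel-Cantelli lemma gives
        m(limsup_k {|f_k - f| > eps}) = 0, i.e. for a.e. x, |f_k(x) - f(x)| <= eps for all large k.
        Applying this with eps = 1/j for j = 1, 2, ... and intersecting the countably many full-measure sets,
        for a.e. x we get limsup_k |f_k(x) - f(x)| <= 1/j for every j, hence f_k -> f almost everywhere.
Conclusion: series converges; Borel-Cantelli yields f_k -> f a.e.


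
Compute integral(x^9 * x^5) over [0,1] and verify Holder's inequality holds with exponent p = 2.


Step 1: Exact integral of f*g = integral(x^14, 0, 1) = 1/15
     = 0.066667
Step 2: Holder bound with p=2, q=2:
  ||f||_p = (integral x^18 dx)^(1/2) = (1/19)^(1/2) = 0.229416
  ||g||_q = (integral x^10 dx)^(1/2) = (1/11)^(1/2) = 0.301511
Step 3: Holder bound = ||f||_p * ||g||_q = 0.229416 * 0.301511 = 0.069171
Verification: 0.066667 <= 0.069171 (Holder holds)


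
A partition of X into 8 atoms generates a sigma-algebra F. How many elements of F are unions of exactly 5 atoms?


Each element of F is a union of some subset of the 8 atoms.
Elements that are unions of exactly 5 atoms correspond to 5-element subsets of the 8 atoms.
Count = C(8, 5) = 8! / (5! * 3!) = 56.


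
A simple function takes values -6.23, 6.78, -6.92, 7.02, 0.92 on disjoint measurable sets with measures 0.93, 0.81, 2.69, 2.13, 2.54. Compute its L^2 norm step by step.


Step 1: Compute |f_i|^2 for each value:
  |-6.23|^2 = 38.8129
  |6.78|^2 = 45.9684
  |-6.92|^2 = 47.8864
  |7.02|^2 = 49.2804
  |0.92|^2 = 0.8464
Step 2: Multiply by measures and sum:
  38.8129 * 0.93 = 36.095997
  45.9684 * 0.81 = 37.234404
  47.8864 * 2.69 = 128.814416
  49.2804 * 2.13 = 104.967252
  0.8464 * 2.54 = 2.149856
Sum = 36.095997 + 37.234404 + 128.814416 + 104.967252 + 2.149856 = 309.261925
Step 3: Take the p-th root:
||f||_2 = (309.261925)^(1/2) = 17.585844


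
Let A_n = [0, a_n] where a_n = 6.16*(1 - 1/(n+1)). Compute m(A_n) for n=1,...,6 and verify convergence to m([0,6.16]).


By continuity of measure from below: if A_n increases to A, then m(A_n) -> m(A).
Here A = [0, 6.16], so m(A) = 6.16
Step 1: a_1 = 6.16*(1 - 1/2) = 3.08, m(A_1) = 3.08
Step 2: a_2 = 6.16*(1 - 1/3) = 4.1067, m(A_2) = 4.1067
Step 3: a_3 = 6.16*(1 - 1/4) = 4.62, m(A_3) = 4.62
Step 4: a_4 = 6.16*(1 - 1/5) = 4.928, m(A_4) = 4.928
Step 5: a_5 = 6.16*(1 - 1/6) = 5.1333, m(A_5) = 5.1333
Step 6: a_6 = 6.16*(1 - 1/7) = 5.28, m(A_6) = 5.28
Limit: m(A_n) -> m([0,6.16]) = 6.16


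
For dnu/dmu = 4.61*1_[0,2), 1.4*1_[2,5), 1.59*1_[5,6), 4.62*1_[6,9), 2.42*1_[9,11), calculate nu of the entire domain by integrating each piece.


Integrate each piece of the Radon-Nikodym derivative:
Step 1: integral_0^2 4.61 dx = 4.61*(2-0) = 4.61*2 = 9.22
Step 2: integral_2^5 1.4 dx = 1.4*(5-2) = 1.4*3 = 4.2
Step 3: integral_5^6 1.59 dx = 1.59*(6-5) = 1.59*1 = 1.59
Step 4: integral_6^9 4.62 dx = 4.62*(9-6) = 4.62*3 = 13.86
Step 5: integral_9^11 2.42 dx = 2.42*(11-9) = 2.42*2 = 4.84
Total: 9.22 + 4.2 + 1.59 + 13.86 + 4.84 = 33.71


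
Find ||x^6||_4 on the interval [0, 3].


Step 1: ||f||_4 = (integral_0^3 |x^6|^4 dx)^(1/4)
     = (integral_0^3 x^24 dx)^(1/4)
Step 2: integral_0^3 x^24 dx = [x^25/(25)] from 0 to 3 = 3^25/25
     = 847288609443/25 = 3.389154e+10
Step 3: ||f||_4 = (3.389154e+10)^(1/4) = 429.064753


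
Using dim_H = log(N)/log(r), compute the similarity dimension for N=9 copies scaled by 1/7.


For a self-similar set with N copies scaled by 1/r:
dim_H = log(N)/log(r) = log(9)/log(7)
= 2.197225/1.94591
= 1.12915


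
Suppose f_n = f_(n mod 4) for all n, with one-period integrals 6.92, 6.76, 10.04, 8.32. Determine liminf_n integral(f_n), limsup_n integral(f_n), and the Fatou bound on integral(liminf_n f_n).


The sequence (integral(f_n)) is periodic with period 4, repeating the values 6.92, 6.76, 10.04, 8.32 indefinitely.
Step 1: For a periodic sequence, every tail (a_m, a_(m+1), ...) contains all 4 period values infinitely often.
Step 2: Hence inf of every tail = min of the period values = min(6.92, 6.76, 10.04, 8.32) = 6.76.
        liminf_n integral(f_n) = sup over m of (inf of tail from m) = 6.76.
Step 3: Similarly sup of every tail = max of the period values = 10.04.
        limsup_n integral(f_n) = 10.04.
Step 4: Fatou's lemma: integral(liminf_n f_n) <= liminf_n integral(f_n) = 6.76.
        So the integral of the pointwise liminf is at most 6.76.


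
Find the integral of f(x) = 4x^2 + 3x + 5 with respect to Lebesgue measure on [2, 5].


The Lebesgue integral of a Riemann-integrable function agrees with the Riemann integral.
Antiderivative F(x) = (4/3)x^3 + (3/2)x^2 + 5x
F(5) = (4/3)*5^3 + (3/2)*5^2 + 5*5
     = (4/3)*125 + (3/2)*25 + 5*5
     = 166.666667 + 37.5 + 25
     = 229.166667
F(2) = 26.666667
Integral = F(5) - F(2) = 229.166667 - 26.666667 = 202.5


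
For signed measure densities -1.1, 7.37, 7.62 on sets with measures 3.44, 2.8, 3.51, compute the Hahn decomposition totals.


Step 1: Compute signed measure on each set:
  Set 1: -1.1 * 3.44 = -3.784
  Set 2: 7.37 * 2.8 = 20.636
  Set 3: 7.62 * 3.51 = 26.7462
Step 2: Total signed measure = (-3.784) + (20.636) + (26.7462)
     = 43.5982
Step 3: Positive part mu+(X) = sum of positive contributions = 47.3822
Step 4: Negative part mu-(X) = |sum of negative contributions| = 3.784


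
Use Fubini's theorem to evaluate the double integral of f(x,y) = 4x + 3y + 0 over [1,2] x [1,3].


By Fubini, integrate in x first, then y.
Step 1: Fix y, integrate over x in [1,2]:
  integral(4x + 3y + 0, x=1..2)
  = 4*(2^2 - 1^2)/2 + (3y + 0)*(2 - 1)
  = 6 + (3y + 0)*1
  = 6 + 3y + 0
  = 6 + 3y
Step 2: Integrate over y in [1,3]:
  integral(6 + 3y, y=1..3)
  = 6*2 + 3*(3^2 - 1^2)/2
  = 12 + 12
  = 24


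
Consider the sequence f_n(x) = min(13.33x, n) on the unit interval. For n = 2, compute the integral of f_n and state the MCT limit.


f(x) = 13.33x on [0,1]; f_n(x) = min(13.33x, n). At n = 2:
Step 1: f(x) reaches 2 at x = 2/13.33 = 0.150038
Step 2: integral(f_2) = integral(13.33x, 0, 0.150038) + integral(2, 0.150038, 1)
       = 13.33*0.150038^2/2 + 2*(1 - 0.150038)
       = 0.150038 + 1.699925
       = 1.849962
Step 3: As n -> infinity, f_n increases to f, so by MCT integral(f_n) -> integral(f) = 13.33/2 = 6.665.
Convergence: integral(f_2) = 1.849962 -> 6.665 as n -> infinity


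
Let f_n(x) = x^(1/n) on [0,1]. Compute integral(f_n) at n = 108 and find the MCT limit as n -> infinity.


At n = 108: f_108(x) = x^(1/108).
Step 1: integral(x^(1/108), 0, 1) = [x^(1/108+1) / (1/108+1)] from 0 to 1
     = 1 / (1/108 + 1) = 1 / ((108+1)/108) = 108/(108+1)
     = 108/109 = 0.990826
Step 2: As n -> infinity, f_n(x) = x^(1/n) -> 1 for x in (0,1], and f_n is increasing in n.
By MCT, lim_n integral(f_n) = integral(lim_n f_n) = integral(1, 0, 1) = 1.
Step 3: Verify convergence: 108/109 = 0.990826 -> 1


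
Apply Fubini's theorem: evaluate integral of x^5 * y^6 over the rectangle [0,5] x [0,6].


By Fubini's theorem, the double integral factors as a product of single integrals:
Step 1: integral_0^5 x^5 dx = [x^6/6] from 0 to 5
     = 5^6/6 = 2604.166667
Step 2: integral_0^6 y^6 dy = [y^7/7] from 0 to 6
     = 6^7/7 = 39990.857143
Step 3: Double integral = 2604.166667 * 39990.857143 = 1.041429e+08


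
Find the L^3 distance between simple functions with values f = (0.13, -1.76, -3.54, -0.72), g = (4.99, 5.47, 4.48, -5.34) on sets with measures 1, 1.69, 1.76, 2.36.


Step 1: Compute differences f_i - g_i:
  0.13 - 4.99 = -4.86
  -1.76 - 5.47 = -7.23
  -3.54 - 4.48 = -8.02
  -0.72 - -5.34 = 4.62
Step 2: Compute |diff|^3 * measure for each set:
  |-4.86|^3 * 1 = 114.791256 * 1 = 114.791256
  |-7.23|^3 * 1.69 = 377.933067 * 1.69 = 638.706883
  |-8.02|^3 * 1.76 = 515.849608 * 1.76 = 907.89531
  |4.62|^3 * 2.36 = 98.611128 * 2.36 = 232.722262
Step 3: Sum = 1894.115711
Step 4: ||f-g||_3 = (1894.115711)^(1/3) = 12.372824


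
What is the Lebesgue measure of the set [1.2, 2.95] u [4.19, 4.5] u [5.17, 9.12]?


For pairwise disjoint intervals, m(union) = sum of lengths.
= (2.95 - 1.2) + (4.5 - 4.19) + (9.12 - 5.17)
= 1.75 + 0.31 + 3.95
= 6.01


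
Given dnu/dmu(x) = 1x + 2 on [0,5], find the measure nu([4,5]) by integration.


nu(A) = integral_A (dnu/dmu) dmu = integral_4^5 (1x + 2) dx
Step 1: Antiderivative F(x) = (1/2)x^2 + 2x
Step 2: F(5) = (1/2)*5^2 + 2*5 = 12.5 + 10 = 22.5
Step 3: F(4) = (1/2)*4^2 + 2*4 = 8 + 8 = 16
Step 4: nu([4,5]) = F(5) - F(4) = 22.5 - 16 = 6.5


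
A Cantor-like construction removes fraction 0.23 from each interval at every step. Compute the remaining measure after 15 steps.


Step 1: At each step, fraction remaining = 1 - 0.23 = 0.77
Step 2: After 15 steps, measure = (0.77)^15
Result = 0.019832


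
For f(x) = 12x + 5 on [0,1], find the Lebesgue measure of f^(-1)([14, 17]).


f^(-1)([14, 17]) = {x : 14 <= 12x + 5 <= 17}
Solving: (14 - 5)/12 <= x <= (17 - 5)/12
= [0.75, 1]
Intersecting with [0,1]: [0.75, 1]
Measure = 1 - 0.75 = 0.25


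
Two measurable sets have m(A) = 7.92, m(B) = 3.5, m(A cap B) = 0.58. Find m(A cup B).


By inclusion-exclusion: m(A u B) = m(A) + m(B) - m(A n B)
= 7.92 + 3.5 - 0.58
= 10.84


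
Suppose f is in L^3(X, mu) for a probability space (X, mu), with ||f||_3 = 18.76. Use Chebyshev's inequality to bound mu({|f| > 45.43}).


Chebyshev/Markov inequality: mu(|f| > eps) <= (||f||_p / eps)^p
Step 1: ||f||_3 / eps = 18.76 / 45.43 = 0.412943
Step 2: Raise to power p = 3:
  (0.412943)^3 = 0.070416
Step 3: Therefore mu(|f| > 45.43) <= 0.070416


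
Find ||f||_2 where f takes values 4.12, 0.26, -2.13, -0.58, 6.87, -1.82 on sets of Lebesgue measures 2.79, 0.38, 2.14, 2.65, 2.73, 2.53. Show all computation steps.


Step 1: Compute |f_i|^2 for each value:
  |4.12|^2 = 16.9744
  |0.26|^2 = 0.0676
  |-2.13|^2 = 4.5369
  |-0.58|^2 = 0.3364
  |6.87|^2 = 47.1969
  |-1.82|^2 = 3.3124
Step 2: Multiply by measures and sum:
  16.9744 * 2.79 = 47.358576
  0.0676 * 0.38 = 0.025688
  4.5369 * 2.14 = 9.708966
  0.3364 * 2.65 = 0.89146
  47.1969 * 2.73 = 128.847537
  3.3124 * 2.53 = 8.380372
Sum = 47.358576 + 0.025688 + 9.708966 + 0.89146 + 128.847537 + 8.380372 = 195.212599
Step 3: Take the p-th root:
||f||_2 = (195.212599)^(1/2) = 13.97185


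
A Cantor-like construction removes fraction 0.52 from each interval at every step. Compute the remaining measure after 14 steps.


Step 1: At each step, fraction remaining = 1 - 0.52 = 0.48
Step 2: After 14 steps, measure = (0.48)^14
Result = 3.446492e-05


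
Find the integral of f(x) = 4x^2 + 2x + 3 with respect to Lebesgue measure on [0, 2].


The Lebesgue integral of a Riemann-integrable function agrees with the Riemann integral.
Antiderivative F(x) = (4/3)x^3 + (2/2)x^2 + 3x
F(2) = (4/3)*2^3 + (2/2)*2^2 + 3*2
     = (4/3)*8 + (2/2)*4 + 3*2
     = 10.666667 + 4 + 6
     = 20.666667
F(0) = 0.0
Integral = F(2) - F(0) = 20.666667 - 0.0 = 20.666667


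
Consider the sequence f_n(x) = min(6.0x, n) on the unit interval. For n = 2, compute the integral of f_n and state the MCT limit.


f(x) = 6.0x on [0,1]; f_n(x) = min(6.0x, n). At n = 2:
Step 1: f(x) reaches 2 at x = 2/6.0 = 0.333333
Step 2: integral(f_2) = integral(6.0x, 0, 0.333333) + integral(2, 0.333333, 1)
       = 6.0*0.333333^2/2 + 2*(1 - 0.333333)
       = 0.333333 + 1.333333
       = 1.666667
Step 3: As n -> infinity, f_n increases to f, so by MCT integral(f_n) -> integral(f) = 6.0/2 = 3.
Convergence: integral(f_2) = 1.666667 -> 3 as n -> infinity


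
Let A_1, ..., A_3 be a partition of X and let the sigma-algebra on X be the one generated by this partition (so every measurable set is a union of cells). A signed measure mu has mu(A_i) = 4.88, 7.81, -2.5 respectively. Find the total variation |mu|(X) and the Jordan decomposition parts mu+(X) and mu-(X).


Step 1: Every measurable set is a union of atoms (the cells / points), so a Hahn decomposition is
  obtained by grouping atoms by sign: P = union of atoms with mu > 0, N = union of the remaining atoms.
  Atoms in P (indices): 1, 2;  atoms in N (indices): 3
  Positive values: 4.88, 7.81
  Negative values: -2.5
Step 2: mu+(X) = mu(P) = sum of positive atom values = 12.69
Step 3: mu-(X) = -mu(N) = sum of |negative atom values| = 2.5
Step 4: |mu|(X) = mu+(X) + mu-(X) = 12.69 + 2.5 = 15.19


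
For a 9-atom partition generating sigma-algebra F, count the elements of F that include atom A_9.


Each element of F is a union of some subset S of the 9 atoms.
The element contains A_9 iff A_9 is in S.
So we count subsets S of {A_1,...,A_9} with A_9 in S: choose freely among the other 8 atoms.
Count = 2^(9-1) = 2^8 = 256.


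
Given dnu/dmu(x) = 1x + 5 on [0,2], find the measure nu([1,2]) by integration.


nu(A) = integral_A (dnu/dmu) dmu = integral_1^2 (1x + 5) dx
Step 1: Antiderivative F(x) = (1/2)x^2 + 5x
Step 2: F(2) = (1/2)*2^2 + 5*2 = 2 + 10 = 12
Step 3: F(1) = (1/2)*1^2 + 5*1 = 0.5 + 5 = 5.5
Step 4: nu([1,2]) = F(2) - F(1) = 12 - 5.5 = 6.5


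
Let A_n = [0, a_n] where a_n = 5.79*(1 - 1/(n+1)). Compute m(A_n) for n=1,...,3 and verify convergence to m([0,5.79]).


By continuity of measure from below: if A_n increases to A, then m(A_n) -> m(A).
Here A = [0, 5.79], so m(A) = 5.79
Step 1: a_1 = 5.79*(1 - 1/2) = 2.895, m(A_1) = 2.895
Step 2: a_2 = 5.79*(1 - 1/3) = 3.86, m(A_2) = 3.86
Step 3: a_3 = 5.79*(1 - 1/4) = 4.3425, m(A_3) = 4.3425
Limit: m(A_n) -> m([0,5.79]) = 5.79


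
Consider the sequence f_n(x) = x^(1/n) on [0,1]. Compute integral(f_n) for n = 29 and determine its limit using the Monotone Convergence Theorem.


At n = 29: f_29(x) = x^(1/29).
Step 1: integral(x^(1/29), 0, 1) = [x^(1/29+1) / (1/29+1)] from 0 to 1
     = 1 / (1/29 + 1) = 1 / ((29+1)/29) = 29/(29+1)
     = 29/30 = 0.966667
Step 2: As n -> infinity, f_n(x) = x^(1/n) -> 1 for x in (0,1], and f_n is increasing in n.
By MCT, lim_n integral(f_n) = integral(lim_n f_n) = integral(1, 0, 1) = 1.
Step 3: Verify convergence: 29/30 = 0.966667 -> 1


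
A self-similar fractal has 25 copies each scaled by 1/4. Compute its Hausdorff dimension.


For a self-similar set with N copies scaled by 1/r:
dim_H = log(N)/log(r) = log(25)/log(4)
= 3.218876/1.386294
= 2.321928


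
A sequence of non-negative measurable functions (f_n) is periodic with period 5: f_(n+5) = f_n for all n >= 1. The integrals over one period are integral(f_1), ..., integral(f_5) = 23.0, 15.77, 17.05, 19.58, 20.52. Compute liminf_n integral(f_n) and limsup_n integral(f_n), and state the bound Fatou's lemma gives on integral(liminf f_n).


The sequence (integral(f_n)) is periodic with period 5, repeating the values 23.0, 15.77, 17.05, 19.58, 20.52 indefinitely.
Step 1: For a periodic sequence, every tail (a_m, a_(m+1), ...) contains all 5 period values infinitely often.
Step 2: Hence inf of every tail = min of the period values = min(23.0, 15.77, 17.05, 19.58, 20.52) = 15.77.
        liminf_n integral(f_n) = sup over m of (inf of tail from m) = 15.77.
Step 3: Similarly sup of every tail = max of the period values = 23.
        limsup_n integral(f_n) = 23.
Step 4: Fatou's lemma: integral(liminf_n f_n) <= liminf_n integral(f_n) = 15.77.
        So the integral of the pointwise liminf is at most 15.77.


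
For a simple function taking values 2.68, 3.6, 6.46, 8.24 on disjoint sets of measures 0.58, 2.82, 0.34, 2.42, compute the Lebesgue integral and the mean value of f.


Step 1: Integral = sum(value_i * measure_i)
= 2.68*0.58 + 3.6*2.82 + 6.46*0.34 + 8.24*2.42
= 1.5544 + 10.152 + 2.1964 + 19.9408
= 33.8436
Step 2: Total measure of domain = 0.58 + 2.82 + 0.34 + 2.42 = 6.16
Step 3: Average value = 33.8436 / 6.16 = 5.494091


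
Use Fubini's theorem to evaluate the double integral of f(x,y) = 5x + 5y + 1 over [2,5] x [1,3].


By Fubini, integrate in x first, then y.
Step 1: Fix y, integrate over x in [2,5]:
  integral(5x + 5y + 1, x=2..5)
  = 5*(5^2 - 2^2)/2 + (5y + 1)*(5 - 2)
  = 52.5 + (5y + 1)*3
  = 52.5 + 15y + 3
  = 55.5 + 15y
Step 2: Integrate over y in [1,3]:
  integral(55.5 + 15y, y=1..3)
  = 55.5*2 + 15*(3^2 - 1^2)/2
  = 111 + 60
  = 171


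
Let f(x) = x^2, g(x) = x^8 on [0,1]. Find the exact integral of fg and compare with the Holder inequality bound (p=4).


Step 1: Exact integral of f*g = integral(x^10, 0, 1) = 1/11
     = 0.090909
Step 2: Holder bound with p=4, q=1.333333:
  ||f||_p = (integral x^8 dx)^(1/4) = (1/9)^(1/4) = 0.57735
  ||g||_q = (integral x^10.666667 dx)^(1/1.333333) = (1/11.666667)^(1/1.333333) = 0.158413
Step 3: Holder bound = ||f||_p * ||g||_q = 0.57735 * 0.158413 = 0.09146
Verification: 0.090909 <= 0.09146 (Holder holds)


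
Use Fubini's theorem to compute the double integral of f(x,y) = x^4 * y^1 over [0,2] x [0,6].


By Fubini's theorem, the double integral factors as a product of single integrals:
Step 1: integral_0^2 x^4 dx = [x^5/5] from 0 to 2
     = 2^5/5 = 6.4
Step 2: integral_0^6 y^1 dy = [y^2/2] from 0 to 6
     = 6^2/2 = 18
Step 3: Double integral = 6.4 * 18 = 115.2


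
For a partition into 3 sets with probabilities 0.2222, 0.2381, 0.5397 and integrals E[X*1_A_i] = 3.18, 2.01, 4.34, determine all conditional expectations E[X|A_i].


For each cell A_i: E[X|A_i] = E[X*1_A_i] / P(A_i)
Step 1: E[X|A_1] = 3.18 / 0.2222 = 14.311431
Step 2: E[X|A_2] = 2.01 / 0.2381 = 8.441831
Step 3: E[X|A_3] = 4.34 / 0.5397 = 8.041505
Verification: E[X] = sum E[X*1_A_i] = 3.18 + 2.01 + 4.34 = 9.53


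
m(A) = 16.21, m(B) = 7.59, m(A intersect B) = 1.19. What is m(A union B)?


By inclusion-exclusion: m(A u B) = m(A) + m(B) - m(A n B)
= 16.21 + 7.59 - 1.19
= 22.61


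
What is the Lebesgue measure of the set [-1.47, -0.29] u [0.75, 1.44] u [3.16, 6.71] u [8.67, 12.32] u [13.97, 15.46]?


For pairwise disjoint intervals, m(union) = sum of lengths.
= (-0.29 - -1.47) + (1.44 - 0.75) + (6.71 - 3.16) + (12.32 - 8.67) + (15.46 - 13.97)
= 1.18 + 0.69 + 3.55 + 3.65 + 1.49
= 10.56


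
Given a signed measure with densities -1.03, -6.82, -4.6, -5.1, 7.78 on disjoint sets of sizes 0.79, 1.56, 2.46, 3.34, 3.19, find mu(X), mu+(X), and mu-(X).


Step 1: Compute signed measure on each set:
  Set 1: -1.03 * 0.79 = -0.8137
  Set 2: -6.82 * 1.56 = -10.6392
  Set 3: -4.6 * 2.46 = -11.316
  Set 4: -5.1 * 3.34 = -17.034
  Set 5: 7.78 * 3.19 = 24.8182
Step 2: Total signed measure = (-0.8137) + (-10.6392) + (-11.316) + (-17.034) + (24.8182)
     = -14.9847
Step 3: Positive part mu+(X) = sum of positive contributions = 24.8182
Step 4: Negative part mu-(X) = |sum of negative contributions| = 39.8029


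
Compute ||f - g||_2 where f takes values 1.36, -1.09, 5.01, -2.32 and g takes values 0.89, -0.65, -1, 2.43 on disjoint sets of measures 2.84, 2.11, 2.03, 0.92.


Step 1: Compute differences f_i - g_i:
  1.36 - 0.89 = 0.47
  -1.09 - -0.65 = -0.44
  5.01 - -1 = 6.01
  -2.32 - 2.43 = -4.75
Step 2: Compute |diff|^2 * measure for each set:
  |0.47|^2 * 2.84 = 0.2209 * 2.84 = 0.627356
  |-0.44|^2 * 2.11 = 0.1936 * 2.11 = 0.408496
  |6.01|^2 * 2.03 = 36.1201 * 2.03 = 73.323803
  |-4.75|^2 * 0.92 = 22.5625 * 0.92 = 20.7575
Step 3: Sum = 95.117155
Step 4: ||f-g||_2 = (95.117155)^(1/2) = 9.752802


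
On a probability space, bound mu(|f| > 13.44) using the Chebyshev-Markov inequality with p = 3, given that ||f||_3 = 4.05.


Chebyshev/Markov inequality: mu(|f| > eps) <= (||f||_p / eps)^p
Step 1: ||f||_3 / eps = 4.05 / 13.44 = 0.301339
Step 2: Raise to power p = 3:
  (0.301339)^3 = 0.027363
Step 3: Therefore mu(|f| > 13.44) <= 0.027363


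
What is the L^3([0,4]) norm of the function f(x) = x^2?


Step 1: ||f||_3 = (integral_0^4 |x^2|^3 dx)^(1/3)
     = (integral_0^4 x^6 dx)^(1/3)
Step 2: integral_0^4 x^6 dx = [x^7/(7)] from 0 to 4 = 4^7/7
     = 16384/7 = 2340.571429
Step 3: ||f||_3 = (2340.571429)^(1/3) = 13.277225


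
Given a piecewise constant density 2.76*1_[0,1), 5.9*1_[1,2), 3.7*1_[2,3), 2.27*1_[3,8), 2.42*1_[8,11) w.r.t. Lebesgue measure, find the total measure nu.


Integrate each piece of the Radon-Nikodym derivative:
Step 1: integral_0^1 2.76 dx = 2.76*(1-0) = 2.76*1 = 2.76
Step 2: integral_1^2 5.9 dx = 5.9*(2-1) = 5.9*1 = 5.9
Step 3: integral_2^3 3.7 dx = 3.7*(3-2) = 3.7*1 = 3.7
Step 4: integral_3^8 2.27 dx = 2.27*(8-3) = 2.27*5 = 11.35
Step 5: integral_8^11 2.42 dx = 2.42*(11-8) = 2.42*3 = 7.26
Total: 2.76 + 5.9 + 3.7 + 11.35 + 7.26 = 30.97


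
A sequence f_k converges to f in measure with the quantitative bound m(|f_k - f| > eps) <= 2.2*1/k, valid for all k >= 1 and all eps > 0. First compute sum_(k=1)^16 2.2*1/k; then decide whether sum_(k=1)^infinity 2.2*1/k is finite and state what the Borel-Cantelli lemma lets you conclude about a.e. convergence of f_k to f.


Step 1: List the terms 2.2*1/k for k = 1 to 16:
  k=1: 2.2
  k=2: 1.1
  k=3: 0.733333
  k=4: 0.55
  k=5: 0.44
  k=6: 0.366667
  k=7: 0.314286
  k=8: 0.275
  k=9: 0.244444
  k=10: 0.22
  k=11: 0.2
  k=12: 0.183333
  k=13: 0.169231
  k=14: 0.157143
  k=15: 0.146667
  k=16: 0.1375
Step 2: Partial sum = 2.2 + 1.1 + 0.733333 + 0.55 + 0.44 + 0.366667 + 0.314286 + 0.275 + 0.244444 + 0.22 + 0.2 + 0.183333 + 0.169231 + 0.157143 + 0.146667 + 0.1375
     = 7.437604
Step 3: The full series sum_(k>=1) 2.2*1/k diverges (harmonic series, p = 1; a nonzero constant multiple of a divergent series diverges).
Step 4: The (first) Borel-Cantelli lemma requires a summable sequence of measures, so it does not apply here;
        from this bound alone no conclusion about a.e. convergence can be drawn (convergence in measure still
        gives an a.e.-convergent subsequence, but not a.e. convergence of the whole sequence).
Conclusion: series diverges; Borel-Cantelli is inconclusive about a.e. convergence of f_k.
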